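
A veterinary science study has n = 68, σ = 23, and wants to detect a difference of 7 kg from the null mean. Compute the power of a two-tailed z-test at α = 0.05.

SE = σ/√n = 23/√68 = 2.789. Non-centrality λ = d/SE = 7/2.789 = 2.51. Power ≈ Φ(λ - z_{α/2}) = Φ(2.51 - 1.96) = Φ(0.55) = 0.709.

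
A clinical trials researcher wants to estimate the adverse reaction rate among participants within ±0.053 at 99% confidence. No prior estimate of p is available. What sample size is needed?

Conservative approach: use p = 0.5 (maximizes p(1-p) = 0.25). n = z²(0.25)/E² = 2.576²×0.25/0.053² = 590.6 → n = 591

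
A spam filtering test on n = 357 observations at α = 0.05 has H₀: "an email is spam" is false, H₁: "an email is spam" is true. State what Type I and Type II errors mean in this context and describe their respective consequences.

Type I (false positive): concluding that an email is spam when it is not — a legitimate email is sent to the spam folder and the user misses it. Type II (false negative): failing to conclude that an email is spam when it is — a spam email lands in the inbox. Which is costlier depends on domain priorities and is a judgement call rather than a statistical fact.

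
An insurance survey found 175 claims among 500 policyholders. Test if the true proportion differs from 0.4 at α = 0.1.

p̂ = 0.35, p₀ = 0.4. z = (p̂ - p₀)/√(p₀(1-p₀)/n) = -2.282. Critical: ±1.645. Reject H₀.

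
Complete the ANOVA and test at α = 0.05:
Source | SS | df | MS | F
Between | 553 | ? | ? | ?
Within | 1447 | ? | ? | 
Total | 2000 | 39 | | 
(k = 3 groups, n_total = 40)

df_between = 2, df_within = 37. MS_between = 276.5, MS_within = 39.11. F = 7.07, F_crit ≈ 3.252. Reject H₀.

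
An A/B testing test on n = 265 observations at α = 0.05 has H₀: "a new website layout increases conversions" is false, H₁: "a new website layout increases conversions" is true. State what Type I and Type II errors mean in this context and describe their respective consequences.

Type I (false positive): concluding that a new website layout increases conversions when it is not — rolling out a layout that doesn't actually help — wasted engineering effort. Type II (false negative): failing to conclude that a new website layout increases conversions when it is — discarding a layout that would have improved conversions — lost revenue. Which is costlier depends on domain priorities and is a judgement call rather than a statistical fact.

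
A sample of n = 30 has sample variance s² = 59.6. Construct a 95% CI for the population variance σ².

df = 29. χ²_{0.025} = 45.722, χ²_{0.975} = 16.047. CI for σ² = ((n-1)s²/χ²_{α/2}, (n-1)s²/χ²_{1-α/2}) = (29·59.6/45.722, 29·59.6/16.047) = (37.8, 107.71)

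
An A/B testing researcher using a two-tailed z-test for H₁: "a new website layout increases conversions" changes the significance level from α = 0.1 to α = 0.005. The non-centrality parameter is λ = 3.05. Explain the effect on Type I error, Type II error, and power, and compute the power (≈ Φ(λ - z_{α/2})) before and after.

Decreasing α from 0.1 to 0.005:
• Type I error rate decreases (α is the Type I rate by definition).
• Critical value moves from z_{α/2} = 1.645 to 2.807, so power = Φ(λ - z_{α/2}) goes from Φ(3.05 - 1.645) = 0.92 to Φ(3.05 - 2.807) = 0.596.
• Type II error rate β = 1 - power therefore increases (0.08 → 0.404).
Appropriate when false positives are costly — here, rolling out a layout that doesn't actually help — wasted engineering effort.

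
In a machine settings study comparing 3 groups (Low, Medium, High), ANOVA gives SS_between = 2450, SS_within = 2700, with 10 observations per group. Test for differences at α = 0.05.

df_between = 2, df_within = 27. F = MS_between/MS_within = 1225.0/100.0 = 12.25. F_crit ≈ 3.354. Reject H₀. At least one mean differs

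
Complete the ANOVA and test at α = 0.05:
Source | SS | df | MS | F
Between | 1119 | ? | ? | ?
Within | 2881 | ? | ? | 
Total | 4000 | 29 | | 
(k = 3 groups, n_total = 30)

df_between = 2, df_within = 27. MS_between = 559.5, MS_within = 106.7. F = 5.243, F_crit ≈ 3.354. Reject H₀.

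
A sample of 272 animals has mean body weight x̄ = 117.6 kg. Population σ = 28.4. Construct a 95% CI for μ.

CI = x̄ ± z*(σ/√n) = 117.6 ± 1.96(28.4/√272) = 117.6 ± 3.38 = (114.22, 120.98)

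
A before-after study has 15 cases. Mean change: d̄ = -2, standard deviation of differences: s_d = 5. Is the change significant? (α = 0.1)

t = d̄/(s_d/√n) = -2/(5/√15) = -1.549. df = 14, critical t = ±1.761. Fail to reject H₀.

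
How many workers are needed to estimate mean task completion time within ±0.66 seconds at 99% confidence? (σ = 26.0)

n = (z*σ/E)² = (2.576×26.0/0.66)² = 10297.9 → n = 10298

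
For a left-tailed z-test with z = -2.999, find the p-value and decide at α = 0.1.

p = P(Z < -2.999) = Φ(-2.999) ≈ 0.0014. Since p < 0.1, reject H₀ (significant) at α = 0.1.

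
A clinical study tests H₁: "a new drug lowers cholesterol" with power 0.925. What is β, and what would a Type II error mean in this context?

β = 1 - power = 1 - 0.925 = 0.075. A Type II error is failing to reject H₀ when H₀ is false (false negative) — here, failing to conclude that a new drug lowers cholesterol when in fact it is true. Consequence: shelving an effective drug — patients miss out on a treatment that would have helped.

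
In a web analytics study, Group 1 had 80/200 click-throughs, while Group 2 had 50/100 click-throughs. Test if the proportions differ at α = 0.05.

p̂₁ = 0.4, p̂₂ = 0.5, pooled p̂ = 0.433. z = -1.648. Critical: ±1.96. Fail to reject H₀.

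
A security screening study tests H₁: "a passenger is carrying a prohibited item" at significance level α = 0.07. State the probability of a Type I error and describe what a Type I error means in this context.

P(Type I error) = α = 0.07. A Type I error is rejecting H₀ when H₀ is actually true (false positive) — here, concluding that a passenger is carrying a prohibited item when in fact this is not the case. Consequence: detaining an innocent passenger — delay and inconvenience.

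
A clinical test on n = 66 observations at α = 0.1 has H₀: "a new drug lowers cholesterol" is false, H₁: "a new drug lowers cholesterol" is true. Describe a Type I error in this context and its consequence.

Type I error: rejecting H₀ when it is true — concluding that a new drug lowers cholesterol when in fact it is not. Consequence: approving an ineffective drug — patients take a useless medication and may skip effective alternatives.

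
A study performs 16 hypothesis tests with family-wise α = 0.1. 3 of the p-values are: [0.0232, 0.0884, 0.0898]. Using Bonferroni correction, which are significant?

Bonferroni α = 0.1/16 = 0.00625. None of the given p-values are significant.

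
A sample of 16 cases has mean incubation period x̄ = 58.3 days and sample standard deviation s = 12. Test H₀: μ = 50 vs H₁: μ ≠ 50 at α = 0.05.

t = (x̄ - μ₀)/(s/√n) = (58.3 - 50)/(12/√16) = 2.767. df = 15, critical t = ±2.131. Reject H₀.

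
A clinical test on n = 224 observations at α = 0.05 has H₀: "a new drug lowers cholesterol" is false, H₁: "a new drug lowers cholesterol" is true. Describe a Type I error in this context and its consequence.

Type I error: rejecting H₀ when it is true — concluding that a new drug lowers cholesterol when in fact it is not. Consequence: approving an ineffective drug — patients take a useless medication and may skip effective alternatives.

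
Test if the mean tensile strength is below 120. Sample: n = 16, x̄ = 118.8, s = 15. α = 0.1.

t = (118.8 - 120)/(15/√16) = -0.32, df = 15. Critical t = -1.341. Fail to reject H₀.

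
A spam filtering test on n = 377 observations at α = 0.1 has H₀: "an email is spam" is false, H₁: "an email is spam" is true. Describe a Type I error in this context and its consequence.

Type I error: rejecting H₀ when it is true — concluding that an email is spam when in fact it is not. Consequence: a legitimate email is sent to the spam folder and the user misses it.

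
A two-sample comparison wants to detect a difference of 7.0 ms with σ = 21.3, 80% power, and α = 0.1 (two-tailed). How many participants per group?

n per group = 2(z_α/2 + z_β)²σ²/d² = 2×(1.645 + 0.84)²×21.3²/7.0² = 114.4 → n = 115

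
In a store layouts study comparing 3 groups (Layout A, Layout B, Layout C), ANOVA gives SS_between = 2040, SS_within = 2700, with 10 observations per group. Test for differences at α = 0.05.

df_between = 2, df_within = 27. F = MS_between/MS_within = 1020.0/100.0 = 10.2. F_crit ≈ 3.354. Reject H₀. At least one mean differs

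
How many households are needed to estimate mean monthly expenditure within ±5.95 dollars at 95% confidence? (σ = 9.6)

n = (z*σ/E)² = (1.96×9.6/5.95)² = 10.0005 → n = 11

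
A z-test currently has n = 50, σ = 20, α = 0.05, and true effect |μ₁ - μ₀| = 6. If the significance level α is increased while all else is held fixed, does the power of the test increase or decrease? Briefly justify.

Power increases: a larger α lowers the critical value, so more of the H₁ sampling distribution falls in the rejection region.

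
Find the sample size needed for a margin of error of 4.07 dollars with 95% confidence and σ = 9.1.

n = (z*σ/E)² = (1.96×9.1/4.07)² = 19.2 → n = 20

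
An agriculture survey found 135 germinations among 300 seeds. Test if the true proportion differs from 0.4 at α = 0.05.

p̂ = 0.45, p₀ = 0.4. z = (p̂ - p₀)/√(p₀(1-p₀)/n) = 1.768. Critical: ±1.96. Fail to reject H₀.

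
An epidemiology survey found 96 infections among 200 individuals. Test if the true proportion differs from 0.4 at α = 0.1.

p̂ = 0.48, p₀ = 0.4. z = (p̂ - p₀)/√(p₀(1-p₀)/n) = 2.309. Critical: ±1.645. Reject H₀.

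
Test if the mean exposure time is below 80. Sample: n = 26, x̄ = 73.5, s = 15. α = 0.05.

t = (73.5 - 80)/(15/√26) = -2.21, df = 25. Critical t = -1.708. Reject H₀.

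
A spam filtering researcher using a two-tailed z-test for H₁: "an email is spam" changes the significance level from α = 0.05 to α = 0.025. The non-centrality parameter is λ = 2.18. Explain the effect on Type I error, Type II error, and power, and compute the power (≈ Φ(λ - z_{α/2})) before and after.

Decreasing α from 0.05 to 0.025:
• Type I error rate decreases (α is the Type I rate by definition).
• Critical value moves from z_{α/2} = 1.96 to 2.241, so power = Φ(λ - z_{α/2}) goes from Φ(2.18 - 1.96) = 0.587 to Φ(2.18 - 2.241) = 0.476.
• Type II error rate β = 1 - power therefore increases (0.413 → 0.524).
Appropriate when false positives are costly — here, a legitimate email is sent to the spam folder and the user misses it.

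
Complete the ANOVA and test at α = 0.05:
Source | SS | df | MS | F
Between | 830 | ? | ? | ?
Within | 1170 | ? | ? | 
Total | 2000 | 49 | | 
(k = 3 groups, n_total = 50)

df_between = 2, df_within = 47. MS_between = 415.0, MS_within = 24.89. F = 16.671, F_crit ≈ 3.195. Reject H₀.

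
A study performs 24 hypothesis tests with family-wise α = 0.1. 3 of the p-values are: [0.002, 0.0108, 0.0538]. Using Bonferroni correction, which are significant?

Bonferroni α = 0.1/24 = 0.00417. Significant p-values: [0.002]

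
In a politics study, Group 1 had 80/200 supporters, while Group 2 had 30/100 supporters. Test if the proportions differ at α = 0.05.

p̂₁ = 0.4, p̂₂ = 0.3, pooled p̂ = 0.367. z = 1.694. Critical: ±1.96. Fail to reject H₀.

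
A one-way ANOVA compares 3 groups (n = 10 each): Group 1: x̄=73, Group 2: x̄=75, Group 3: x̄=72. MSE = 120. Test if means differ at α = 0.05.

Grand mean = 73.33. SS_between = 46.67, MS_between = 23.33. F = 0.194, F_crit ≈ 3.354. Fail to reject H₀.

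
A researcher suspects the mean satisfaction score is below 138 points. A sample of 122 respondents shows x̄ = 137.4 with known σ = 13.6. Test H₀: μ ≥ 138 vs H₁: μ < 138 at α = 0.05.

z = -0.487. Critical value: -1.645. Fail to reject H₀.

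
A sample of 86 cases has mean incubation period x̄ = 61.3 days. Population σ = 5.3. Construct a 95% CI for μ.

CI = x̄ ± z*(σ/√n) = 61.3 ± 1.96(5.3/√86) = 61.3 ± 1.12 = (60.18, 62.42)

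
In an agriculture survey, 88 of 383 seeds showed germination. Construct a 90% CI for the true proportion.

p̂ = 0.23. CI = p̂ ± z*√(p̂(1-p̂)/n) = (0.194, 0.265)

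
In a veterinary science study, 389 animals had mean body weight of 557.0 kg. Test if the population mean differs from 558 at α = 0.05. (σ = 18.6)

z = (x̄ - μ₀)/(σ/√n) = (557.0 - 558)/(18.6/√389) = -1.06. Critical value: ±1.96. Since |-1.06| ≤ 1.96, Fail to reject H₀.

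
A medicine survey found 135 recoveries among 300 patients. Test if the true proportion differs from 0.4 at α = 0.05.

p̂ = 0.45, p₀ = 0.4. z = (p̂ - p₀)/√(p₀(1-p₀)/n) = 1.768. Critical: ±1.96. Fail to reject H₀.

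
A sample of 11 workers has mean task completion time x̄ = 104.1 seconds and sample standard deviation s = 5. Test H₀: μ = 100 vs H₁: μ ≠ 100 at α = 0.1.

t = (x̄ - μ₀)/(s/√n) = (104.1 - 100)/(5/√11) = 2.72. df = 10, critical t = ±1.812. Reject H₀.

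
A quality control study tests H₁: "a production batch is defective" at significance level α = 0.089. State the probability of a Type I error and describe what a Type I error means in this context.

P(Type I error) = α = 0.089. A Type I error is rejecting H₀ when H₀ is actually true (false positive) — here, concluding that a production batch is defective when in fact this is not the case. Consequence: scrapping a good batch — wasted material and cost for no reason.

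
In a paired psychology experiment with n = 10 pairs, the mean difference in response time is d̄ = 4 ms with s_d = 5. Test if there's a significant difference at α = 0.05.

t = d̄/(s_d/√n) = 4/(5/√10) = 2.53. df = 9, critical t = ±2.262. Reject H₀.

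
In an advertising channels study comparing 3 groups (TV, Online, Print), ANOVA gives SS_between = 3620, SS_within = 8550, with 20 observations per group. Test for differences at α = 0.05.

df_between = 2, df_within = 57. F = MS_between/MS_within = 1810.0/150.0 = 12.067. F_crit ≈ 3.159. Reject H₀. At least one mean differs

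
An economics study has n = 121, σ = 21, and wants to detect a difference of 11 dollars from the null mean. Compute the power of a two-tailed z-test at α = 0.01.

SE = σ/√n = 21/√121 = 1.909. Non-centrality λ = d/SE = 11/1.909 = 5.762. Power ≈ Φ(λ - z_{α/2}) = Φ(5.762 - 2.576) = Φ(3.186) = 0.999.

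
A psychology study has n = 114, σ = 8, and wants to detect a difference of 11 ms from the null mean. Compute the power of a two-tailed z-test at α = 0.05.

SE = σ/√n = 8/√114 = 0.749. Non-centrality λ = d/SE = 11/0.749 = 14.681. Power ≈ Φ(λ - z_{α/2}) = Φ(14.681 - 1.96) = Φ(12.721) = 1.0.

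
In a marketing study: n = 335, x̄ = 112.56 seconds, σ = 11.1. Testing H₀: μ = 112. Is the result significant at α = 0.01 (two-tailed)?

z = (112.56 - 112)/(11.1/√335) = 0.923. Since |z| ≤ 2.576, not significant at α = 0.01.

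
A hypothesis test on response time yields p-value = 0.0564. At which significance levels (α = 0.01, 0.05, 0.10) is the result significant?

p = 0.0564. Significant at: α = 0.1.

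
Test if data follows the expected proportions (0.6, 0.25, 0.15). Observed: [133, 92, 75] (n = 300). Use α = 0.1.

Expected: [180.0, 75.0, 45.0]. χ² = 36.126. df = 2, critical = 4.605. Reject H₀.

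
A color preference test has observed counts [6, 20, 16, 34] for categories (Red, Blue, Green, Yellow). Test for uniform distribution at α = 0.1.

Expected = 19 each. χ² = Σ(O-E)²/E = 21.263. df = 3, critical value = 6.251. Reject H₀.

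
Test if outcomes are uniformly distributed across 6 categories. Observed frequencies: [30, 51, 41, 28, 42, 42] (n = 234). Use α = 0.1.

Expected = 39 each. χ² = Σ(O-E)²/E = 9.436. df = 5, critical value = 9.236. Reject H₀.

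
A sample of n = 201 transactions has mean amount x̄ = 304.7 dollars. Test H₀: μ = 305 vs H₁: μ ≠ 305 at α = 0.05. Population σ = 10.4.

z = (x̄ - μ₀)/(σ/√n) = (304.7 - 305)/(10.4/√201) = -0.409. Critical value: ±1.96. Since |-0.409| ≤ 1.96, Fail to reject H₀.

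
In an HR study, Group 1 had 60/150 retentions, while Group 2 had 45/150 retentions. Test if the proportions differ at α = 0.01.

p̂₁ = 0.4, p̂₂ = 0.3, pooled p̂ = 0.35. z = 1.816. Critical: ±2.576. Fail to reject H₀.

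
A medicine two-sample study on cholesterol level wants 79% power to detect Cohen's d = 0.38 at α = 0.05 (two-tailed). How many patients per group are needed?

z_{α/2} = 1.96, z_β = Φ⁻¹(0.79) = 0.806. For small effect (d = 0.38): n per group = 2(z_{α/2} + z_β)²/d² = 2(1.96 + 0.806)²/0.38² = 106.0 → 106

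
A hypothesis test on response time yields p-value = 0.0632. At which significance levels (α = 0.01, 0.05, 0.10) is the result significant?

p = 0.0632. Significant at: α = 0.1.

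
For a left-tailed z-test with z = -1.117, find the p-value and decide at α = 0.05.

p = P(Z < -1.117) = Φ(-1.117) ≈ 0.132. Since p ≥ 0.05, fail to reject H₀ (not significant) at α = 0.05.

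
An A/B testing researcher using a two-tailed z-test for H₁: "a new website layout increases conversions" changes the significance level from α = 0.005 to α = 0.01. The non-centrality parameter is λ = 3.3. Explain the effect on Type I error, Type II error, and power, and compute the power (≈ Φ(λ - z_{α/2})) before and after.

Increasing α from 0.005 to 0.01:
• Type I error rate increases (α is the Type I rate by definition).
• Critical value moves from z_{α/2} = 2.807 to 2.576, so power = Φ(λ - z_{α/2}) goes from Φ(3.3 - 2.807) = 0.689 to Φ(3.3 - 2.576) = 0.765.
• Type II error rate β = 1 - power therefore decreases (0.311 → 0.235).
Appropriate when false negatives are costly — here, discarding a layout that would have improved conversions — lost revenue.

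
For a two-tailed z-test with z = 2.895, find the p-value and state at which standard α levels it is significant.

p = 2·P(Z > |2.895|) = 2·(1 - Φ(2.895)) ≈ 0.0038. Significant at α = 0.1; Significant at α = 0.05; Significant at α = 0.01.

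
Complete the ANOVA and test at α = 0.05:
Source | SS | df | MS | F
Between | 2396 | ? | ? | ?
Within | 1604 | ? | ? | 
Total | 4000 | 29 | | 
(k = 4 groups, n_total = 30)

df_between = 3, df_within = 26. MS_between = 798.67, MS_within = 61.69. F = 12.946, F_crit ≈ 2.975. Reject H₀.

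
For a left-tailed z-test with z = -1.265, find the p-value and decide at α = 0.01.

p = P(Z < -1.265) = Φ(-1.265) ≈ 0.1029. Since p ≥ 0.01, fail to reject H₀ (not significant) at α = 0.01.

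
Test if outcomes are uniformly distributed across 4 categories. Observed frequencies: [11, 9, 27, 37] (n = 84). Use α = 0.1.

Expected = 21 each. χ² = Σ(O-E)²/E = 25.524. df = 3, critical value = 6.251. Reject H₀.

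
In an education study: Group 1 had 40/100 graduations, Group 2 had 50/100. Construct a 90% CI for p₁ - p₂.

p̂₁ = 0.4, p̂₂ = 0.5. Difference = -0.1. CI = (-0.215, 0.015)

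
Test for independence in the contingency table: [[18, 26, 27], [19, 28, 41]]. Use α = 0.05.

χ² = 1.179. df = 2, critical = 5.991. Fail to reject H₀. No evidence of dependence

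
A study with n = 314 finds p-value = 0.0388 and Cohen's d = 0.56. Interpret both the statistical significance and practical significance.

Statistically significant (p = 0.0388 < 0.05). Cohen's d = 0.56 indicates a medium effect size. Both statistical and practical significance should be considered.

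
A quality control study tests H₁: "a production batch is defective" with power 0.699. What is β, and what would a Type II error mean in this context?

β = 1 - power = 1 - 0.699 = 0.301. A Type II error is failing to reject H₀ when H₀ is false (false negative) — here, failing to conclude that a production batch is defective when in fact it is true. Consequence: shipping a defective batch — faulty products reach customers.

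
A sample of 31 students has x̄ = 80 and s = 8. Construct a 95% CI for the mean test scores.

CI = x̄ ± t*(s/√n) = 80 ± 2.042(8/√31) = (77.07, 82.93)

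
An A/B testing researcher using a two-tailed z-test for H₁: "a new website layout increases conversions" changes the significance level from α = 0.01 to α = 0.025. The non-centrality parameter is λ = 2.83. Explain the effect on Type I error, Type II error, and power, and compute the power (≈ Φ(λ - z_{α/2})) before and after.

Increasing α from 0.01 to 0.025:
• Type I error rate increases (α is the Type I rate by definition).
• Critical value moves from z_{α/2} = 2.576 to 2.241, so power = Φ(λ - z_{α/2}) goes from Φ(2.83 - 2.576) = 0.6 to Φ(2.83 - 2.241) = 0.722.
• Type II error rate β = 1 - power therefore decreases (0.4 → 0.278).
Appropriate when false negatives are costly — here, discarding a layout that would have improved conversions — lost revenue.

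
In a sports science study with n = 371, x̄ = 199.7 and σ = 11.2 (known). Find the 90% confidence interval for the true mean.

CI = x̄ ± z*(σ/√n) = 199.7 ± 1.645(11.2/√371) = 199.7 ± 0.96 = (198.74, 200.66)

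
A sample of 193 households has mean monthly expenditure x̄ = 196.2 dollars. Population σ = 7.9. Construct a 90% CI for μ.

CI = x̄ ± z*(σ/√n) = 196.2 ± 1.645(7.9/√193) = 196.2 ± 0.94 = (195.26, 197.14)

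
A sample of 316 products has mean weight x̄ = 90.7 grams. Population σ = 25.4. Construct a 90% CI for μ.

CI = x̄ ± z*(σ/√n) = 90.7 ± 1.645(25.4/√316) = 90.7 ± 2.35 = (88.35, 93.05)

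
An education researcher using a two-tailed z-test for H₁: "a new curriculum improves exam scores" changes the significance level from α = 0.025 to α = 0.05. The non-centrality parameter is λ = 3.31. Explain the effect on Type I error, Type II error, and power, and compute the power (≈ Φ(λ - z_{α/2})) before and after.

Increasing α from 0.025 to 0.05:
• Type I error rate increases (α is the Type I rate by definition).
• Critical value moves from z_{α/2} = 2.241 to 1.96, so power = Φ(λ - z_{α/2}) goes from Φ(3.31 - 2.241) = 0.857 to Φ(3.31 - 1.96) = 0.911.
• Type II error rate β = 1 - power therefore decreases (0.143 → 0.089).
Appropriate when false negatives are costly — here, keeping the old curriculum when the new one would have helped students.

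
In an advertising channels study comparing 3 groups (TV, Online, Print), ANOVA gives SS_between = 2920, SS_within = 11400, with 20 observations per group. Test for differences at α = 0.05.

df_between = 2, df_within = 57. F = MS_between/MS_within = 1460.0/200.0 = 7.3. F_crit ≈ 3.159. Reject H₀. At least one mean differs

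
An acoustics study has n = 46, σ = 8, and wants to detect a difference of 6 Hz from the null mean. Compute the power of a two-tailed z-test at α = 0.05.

SE = σ/√n = 8/√46 = 1.18. Non-centrality λ = d/SE = 6/1.18 = 5.087. Power ≈ Φ(λ - z_{α/2}) = Φ(5.087 - 1.96) = Φ(3.127) = 0.999.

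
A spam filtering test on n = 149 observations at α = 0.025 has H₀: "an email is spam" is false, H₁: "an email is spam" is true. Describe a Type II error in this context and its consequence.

Type II error: failing to reject H₀ when it is false — concluding that an email is spam is not supported when in fact it is. Consequence: a spam email lands in the inbox.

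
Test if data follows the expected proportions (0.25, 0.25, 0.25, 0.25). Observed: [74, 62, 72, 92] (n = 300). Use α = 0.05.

Expected: [75.0, 75.0, 75.0, 75.0]. χ² = 6.24. df = 3, critical = 7.815. Fail to reject H₀.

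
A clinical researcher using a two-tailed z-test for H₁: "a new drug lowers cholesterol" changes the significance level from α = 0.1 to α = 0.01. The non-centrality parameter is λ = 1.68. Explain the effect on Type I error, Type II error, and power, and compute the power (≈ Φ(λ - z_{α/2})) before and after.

Decreasing α from 0.1 to 0.01:
• Type I error rate decreases (α is the Type I rate by definition).
• Critical value moves from z_{α/2} = 1.645 to 2.576, so power = Φ(λ - z_{α/2}) goes from Φ(1.68 - 1.645) = 0.514 to Φ(1.68 - 2.576) = 0.185.
• Type II error rate β = 1 - power therefore increases (0.486 → 0.815).
Appropriate when false positives are costly — here, approving an ineffective drug — patients take a useless medication and may skip effective alternatives.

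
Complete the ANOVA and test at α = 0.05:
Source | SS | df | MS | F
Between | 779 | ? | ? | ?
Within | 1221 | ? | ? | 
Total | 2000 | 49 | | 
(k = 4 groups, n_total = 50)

df_between = 3, df_within = 46. MS_between = 259.67, MS_within = 26.54. F = 9.783, F_crit ≈ 2.807. Reject H₀.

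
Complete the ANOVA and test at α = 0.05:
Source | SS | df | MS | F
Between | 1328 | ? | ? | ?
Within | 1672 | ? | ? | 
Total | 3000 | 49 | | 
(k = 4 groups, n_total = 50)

df_between = 3, df_within = 46. MS_between = 442.67, MS_within = 36.35. F = 12.179, F_crit ≈ 2.807. Reject H₀.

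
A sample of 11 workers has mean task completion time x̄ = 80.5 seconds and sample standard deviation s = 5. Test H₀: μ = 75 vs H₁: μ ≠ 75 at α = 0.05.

t = (x̄ - μ₀)/(s/√n) = (80.5 - 75)/(5/√11) = 3.648. df = 10, critical t = ±2.228. Reject H₀.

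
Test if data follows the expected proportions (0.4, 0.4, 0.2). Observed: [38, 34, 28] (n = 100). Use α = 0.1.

Expected: [40.0, 40.0, 20.0]. χ² = 4.2. df = 2, critical = 4.605. Fail to reject H₀.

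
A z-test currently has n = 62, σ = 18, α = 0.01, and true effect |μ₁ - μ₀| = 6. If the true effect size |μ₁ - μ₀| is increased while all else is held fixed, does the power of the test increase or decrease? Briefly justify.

Power increases: a larger true effect increases the non-centrality λ = |μ₁ - μ₀|/(σ/√n).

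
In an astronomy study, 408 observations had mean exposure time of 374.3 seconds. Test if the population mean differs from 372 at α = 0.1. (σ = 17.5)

z = (x̄ - μ₀)/(σ/√n) = (374.3 - 372)/(17.5/√408) = 2.655. Critical value: ±1.645. Since |2.655| > 1.645, Reject H₀.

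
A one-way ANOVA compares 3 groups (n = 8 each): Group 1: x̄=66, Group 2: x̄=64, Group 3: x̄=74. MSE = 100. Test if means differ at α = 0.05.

Grand mean = 68.0. SS_between = 448.0, MS_between = 224.0. F = 2.24, F_crit ≈ 3.467. Fail to reject H₀.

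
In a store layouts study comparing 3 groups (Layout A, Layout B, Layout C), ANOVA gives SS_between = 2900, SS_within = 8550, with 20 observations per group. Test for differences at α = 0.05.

df_between = 2, df_within = 57. F = MS_between/MS_within = 1450.0/150.0 = 9.667. F_crit ≈ 3.159. Reject H₀. At least one mean differs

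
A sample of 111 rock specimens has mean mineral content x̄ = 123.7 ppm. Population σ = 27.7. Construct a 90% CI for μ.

CI = x̄ ± z*(σ/√n) = 123.7 ± 1.645(27.7/√111) = 123.7 ± 4.32 = (119.38, 128.02)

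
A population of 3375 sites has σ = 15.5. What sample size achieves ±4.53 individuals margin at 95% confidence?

Without FPC: n₀ = (1.96×15.5/4.53)² = 44.976. With FPC: n = n₀N/(n₀+N-1) = 44.4 → n = 45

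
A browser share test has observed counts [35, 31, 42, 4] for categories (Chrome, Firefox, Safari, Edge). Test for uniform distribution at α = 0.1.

Expected = 28 each. χ² = Σ(O-E)²/E = 29.643. df = 3, critical value = 6.251. Reject H₀.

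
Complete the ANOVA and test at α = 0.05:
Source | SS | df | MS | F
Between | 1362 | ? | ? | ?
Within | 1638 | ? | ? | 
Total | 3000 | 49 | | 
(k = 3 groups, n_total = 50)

df_between = 2, df_within = 47. MS_between = 681.0, MS_within = 34.85. F = 19.54, F_crit ≈ 3.195. Reject H₀.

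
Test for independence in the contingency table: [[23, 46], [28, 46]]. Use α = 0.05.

χ² = 0.316. df = 1, critical = 3.841. Fail to reject H₀. No evidence of dependence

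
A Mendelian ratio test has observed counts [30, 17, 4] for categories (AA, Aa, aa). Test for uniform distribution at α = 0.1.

Expected = 17 each. χ² = Σ(O-E)²/E = 19.882. df = 2, critical value = 4.605. Reject H₀.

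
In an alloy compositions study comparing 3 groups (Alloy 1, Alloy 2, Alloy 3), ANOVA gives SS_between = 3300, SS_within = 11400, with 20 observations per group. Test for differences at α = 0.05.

df_between = 2, df_within = 57. F = MS_between/MS_within = 1650.0/200.0 = 8.25. F_crit ≈ 3.159. Reject H₀. At least one mean differs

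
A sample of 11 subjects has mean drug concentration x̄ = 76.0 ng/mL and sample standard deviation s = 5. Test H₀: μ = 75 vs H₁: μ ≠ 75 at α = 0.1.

t = (x̄ - μ₀)/(s/√n) = (76.0 - 75)/(5/√11) = 0.663. df = 10, critical t = ±1.812. Fail to reject H₀.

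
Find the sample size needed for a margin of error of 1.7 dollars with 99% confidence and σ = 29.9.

n = (z*σ/E)² = (2.576×29.9/1.7)² = 2052.8 → n = 2053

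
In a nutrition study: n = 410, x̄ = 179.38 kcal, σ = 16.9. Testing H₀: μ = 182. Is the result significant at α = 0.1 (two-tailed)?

z = (179.38 - 182)/(16.9/√410) = -3.139. Since |z| > 1.645, significant at α = 0.1.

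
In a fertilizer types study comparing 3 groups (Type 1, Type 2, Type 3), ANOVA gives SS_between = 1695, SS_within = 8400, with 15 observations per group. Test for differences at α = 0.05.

df_between = 2, df_within = 42. F = MS_between/MS_within = 847.5/200.0 = 4.237. F_crit ≈ 3.22. Reject H₀. At least one mean differs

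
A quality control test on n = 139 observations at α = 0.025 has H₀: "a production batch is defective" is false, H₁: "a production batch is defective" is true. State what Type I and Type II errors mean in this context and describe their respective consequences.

Type I (false positive): concluding that a production batch is defective when it is not — scrapping a good batch — wasted material and cost for no reason. Type II (false negative): failing to conclude that a production batch is defective when it is — shipping a defective batch — faulty products reach customers. Which is costlier depends on domain priorities and is a judgement call rather than a statistical fact.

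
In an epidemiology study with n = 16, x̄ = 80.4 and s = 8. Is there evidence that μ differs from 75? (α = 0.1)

t = (x̄ - μ₀)/(s/√n) = (80.4 - 75)/(8/√16) = 2.7. df = 15, critical t = ±1.753. Reject H₀.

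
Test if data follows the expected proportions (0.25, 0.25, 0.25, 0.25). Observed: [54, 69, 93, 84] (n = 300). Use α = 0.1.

Expected: [75.0, 75.0, 75.0, 75.0]. χ² = 11.76. df = 3, critical = 6.251. Reject H₀.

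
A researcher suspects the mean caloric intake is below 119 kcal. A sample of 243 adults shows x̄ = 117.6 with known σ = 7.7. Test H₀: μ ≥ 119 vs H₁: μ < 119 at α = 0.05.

z = -2.834. Critical value: -1.645. Reject H₀.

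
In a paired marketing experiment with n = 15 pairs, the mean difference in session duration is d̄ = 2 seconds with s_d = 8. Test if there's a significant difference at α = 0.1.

t = d̄/(s_d/√n) = 2/(8/√15) = 0.968. df = 14, critical t = ±1.761. Fail to reject H₀.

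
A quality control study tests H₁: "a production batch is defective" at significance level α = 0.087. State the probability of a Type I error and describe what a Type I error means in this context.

P(Type I error) = α = 0.087. A Type I error is rejecting H₀ when H₀ is actually true (false positive) — here, concluding that a production batch is defective when in fact this is not the case. Consequence: scrapping a good batch — wasted material and cost for no reason.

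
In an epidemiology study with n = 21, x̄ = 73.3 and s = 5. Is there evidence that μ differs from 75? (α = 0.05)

t = (x̄ - μ₀)/(s/√n) = (73.3 - 75)/(5/√21) = -1.558. df = 20, critical t = ±2.086. Fail to reject H₀.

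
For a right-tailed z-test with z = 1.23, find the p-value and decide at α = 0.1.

p = P(Z > 1.23) = 1 - Φ(1.23) ≈ 0.1093. Since p ≥ 0.1, fail to reject H₀ (not significant) at α = 0.1.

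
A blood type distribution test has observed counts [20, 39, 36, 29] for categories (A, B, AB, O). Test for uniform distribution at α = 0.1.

Expected = 31 each. χ² = Σ(O-E)²/E = 6.903. df = 3, critical value = 6.251. Reject H₀.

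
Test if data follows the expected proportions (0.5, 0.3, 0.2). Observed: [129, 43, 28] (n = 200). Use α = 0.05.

Expected: [100.0, 60.0, 40.0]. χ² = 16.827. df = 2, critical = 5.991. Reject H₀.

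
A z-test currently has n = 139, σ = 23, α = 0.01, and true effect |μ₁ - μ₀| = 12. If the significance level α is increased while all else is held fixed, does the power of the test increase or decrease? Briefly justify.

Power increases: a larger α lowers the critical value, so more of the H₁ sampling distribution falls in the rejection region.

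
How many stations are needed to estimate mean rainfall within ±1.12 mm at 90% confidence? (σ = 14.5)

n = (z*σ/E)² = (1.645×14.5/1.12)² = 453.6 → n = 454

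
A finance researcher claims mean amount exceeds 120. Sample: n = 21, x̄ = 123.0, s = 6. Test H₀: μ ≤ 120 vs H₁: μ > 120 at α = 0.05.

t = (123.0 - 120)/(6/√21) = 2.291, df = 20. Critical t = 1.725. Reject H₀.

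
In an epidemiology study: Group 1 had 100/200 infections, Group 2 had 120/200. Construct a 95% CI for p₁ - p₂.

p̂₁ = 0.5, p̂₂ = 0.6. Difference = -0.1. CI = (-0.197, -0.003)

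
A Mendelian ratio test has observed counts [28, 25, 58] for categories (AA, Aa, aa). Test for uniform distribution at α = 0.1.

Expected = 37 each. χ² = Σ(O-E)²/E = 18.0. df = 2, critical value = 4.605. Reject H₀.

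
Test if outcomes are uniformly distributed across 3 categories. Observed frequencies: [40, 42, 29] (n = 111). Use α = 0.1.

Expected = 37 each. χ² = Σ(O-E)²/E = 2.649. df = 2, critical value = 4.605. Fail to reject H₀.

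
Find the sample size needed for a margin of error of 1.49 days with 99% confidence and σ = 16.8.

n = (z*σ/E)² = (2.576×16.8/1.49)² = 843.6 → n = 844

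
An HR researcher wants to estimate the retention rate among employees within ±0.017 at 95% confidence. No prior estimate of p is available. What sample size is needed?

Conservative approach: use p = 0.5 (maximizes p(1-p) = 0.25). n = z²(0.25)/E² = 1.96²×0.25/0.017² = 3323.2 → n = 3324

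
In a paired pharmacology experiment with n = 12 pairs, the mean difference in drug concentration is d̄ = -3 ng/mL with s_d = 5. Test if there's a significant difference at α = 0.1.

t = d̄/(s_d/√n) = -3/(5/√12) = -2.078. df = 11, critical t = ±1.796. Reject H₀.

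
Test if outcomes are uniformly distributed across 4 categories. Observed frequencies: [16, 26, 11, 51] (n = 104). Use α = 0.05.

Expected = 26 each. χ² = Σ(O-E)²/E = 36.538. df = 3, critical value = 7.815. Reject H₀.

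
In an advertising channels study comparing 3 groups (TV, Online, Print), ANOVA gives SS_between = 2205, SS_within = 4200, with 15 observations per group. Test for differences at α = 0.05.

df_between = 2, df_within = 42. F = MS_between/MS_within = 1102.5/100.0 = 11.025. F_crit ≈ 3.22. Reject H₀. At least one mean differs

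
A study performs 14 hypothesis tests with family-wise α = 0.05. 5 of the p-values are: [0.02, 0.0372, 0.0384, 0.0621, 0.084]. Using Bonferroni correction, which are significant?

Bonferroni α = 0.05/14 = 0.00357. None of the given p-values are significant.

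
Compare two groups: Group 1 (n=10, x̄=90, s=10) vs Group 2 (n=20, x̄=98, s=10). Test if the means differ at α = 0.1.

Pooled sp = 10.0. t = -2.066, df = 28. Critical t = ±1.701. Reject H₀.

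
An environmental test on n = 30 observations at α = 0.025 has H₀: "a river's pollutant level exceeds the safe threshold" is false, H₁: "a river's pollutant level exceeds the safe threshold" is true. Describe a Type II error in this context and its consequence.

Type II error: failing to reject H₀ when it is false — concluding that a river's pollutant level exceeds the safe threshold is not supported when in fact it is. Consequence: allowing unsafe pollution to continue.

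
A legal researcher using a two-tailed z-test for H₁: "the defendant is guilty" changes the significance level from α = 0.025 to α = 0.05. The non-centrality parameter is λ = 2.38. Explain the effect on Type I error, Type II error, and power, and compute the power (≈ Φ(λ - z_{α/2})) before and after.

Increasing α from 0.025 to 0.05:
• Type I error rate increases (α is the Type I rate by definition).
• Critical value moves from z_{α/2} = 2.241 to 1.96, so power = Φ(λ - z_{α/2}) goes from Φ(2.38 - 2.241) = 0.555 to Φ(2.38 - 1.96) = 0.663.
• Type II error rate β = 1 - power therefore decreases (0.445 → 0.337).
Appropriate when false negatives are costly — here, acquitting a guilty person.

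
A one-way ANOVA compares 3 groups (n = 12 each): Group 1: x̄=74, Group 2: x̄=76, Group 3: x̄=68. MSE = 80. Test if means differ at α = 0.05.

Grand mean = 72.67. SS_between = 416.0, MS_between = 208.0. F = 2.6, F_crit ≈ 3.285. Fail to reject H₀.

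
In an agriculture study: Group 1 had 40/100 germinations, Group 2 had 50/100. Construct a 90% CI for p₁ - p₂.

p̂₁ = 0.4, p̂₂ = 0.5. Difference = -0.1. CI = (-0.215, 0.015)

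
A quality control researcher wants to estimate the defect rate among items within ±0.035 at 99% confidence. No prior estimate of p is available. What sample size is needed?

Conservative approach: use p = 0.5 (maximizes p(1-p) = 0.25). n = z²(0.25)/E² = 2.576²×0.25/0.035² = 1354.2 → n = 1355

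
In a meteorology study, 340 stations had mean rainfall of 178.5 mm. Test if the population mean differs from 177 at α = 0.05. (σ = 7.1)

z = (x̄ - μ₀)/(σ/√n) = (178.5 - 177)/(7.1/√340) = 3.896. Critical value: ±1.96. Since |3.896| > 1.96, Reject H₀.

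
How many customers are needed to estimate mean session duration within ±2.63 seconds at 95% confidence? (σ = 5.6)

n = (z*σ/E)² = (1.96×5.6/2.63)² = 17.4 → n = 18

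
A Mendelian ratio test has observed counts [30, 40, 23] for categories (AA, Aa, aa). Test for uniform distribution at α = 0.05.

Expected = 31 each. χ² = Σ(O-E)²/E = 4.71. df = 2, critical value = 5.991. Fail to reject H₀.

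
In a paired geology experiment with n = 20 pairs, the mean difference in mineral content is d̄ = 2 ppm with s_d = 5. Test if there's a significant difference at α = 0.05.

t = d̄/(s_d/√n) = 2/(5/√20) = 1.789. df = 19, critical t = ±2.093. Fail to reject H₀.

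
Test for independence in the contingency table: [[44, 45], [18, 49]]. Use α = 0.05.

χ² = 8.133. df = 1, critical = 3.841. Reject H₀. Variables are dependent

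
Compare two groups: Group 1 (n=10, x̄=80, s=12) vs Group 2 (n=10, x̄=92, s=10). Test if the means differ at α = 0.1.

Pooled sp = 11.05. t = -2.429, df = 18. Critical t = ±1.734. Reject H₀.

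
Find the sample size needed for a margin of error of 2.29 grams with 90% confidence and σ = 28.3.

n = (z*σ/E)² = (1.645×28.3/2.29)² = 413.3 → n = 414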